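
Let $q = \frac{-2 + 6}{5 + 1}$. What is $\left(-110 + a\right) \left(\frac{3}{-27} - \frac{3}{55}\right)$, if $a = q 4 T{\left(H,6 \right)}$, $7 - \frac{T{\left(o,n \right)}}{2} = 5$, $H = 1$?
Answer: $\frac{24436}{1485} \approx 16.455$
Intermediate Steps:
$T{\left(o,n \right)} = 4$ ($T{\left(o,n \right)} = 14 - 10 = 4$)
$q = \frac{2}{3}$ ($q = \frac{4}{6} = 4 \cdot \frac{1}{6} = \frac{2}{3} \approx 0.66667$)
$a = \frac{32}{3}$ ($a = \frac{2}{3} \cdot 4 \cdot 4 = \frac{8}{3} \cdot 4 = \frac{32}{3} \approx 10.667$)
$\left(-110 + a\right) \left(\frac{3}{-27} - \frac{3}{55}\right) = \left(-110 + \frac{32}{3}\right) \left(\frac{3}{-27} - \frac{3}{55}\right) = - \frac{298 \left(3 \left(- \frac{1}{27}\right) - \frac{3}{55}\right)}{3} = - \frac{298 \left(- \frac{1}{9} - \frac{3}{55}\right)}{3} = \left(- \frac{298}{3}\right) \left(- \frac{82}{495}\right) = \frac{24436}{1485}$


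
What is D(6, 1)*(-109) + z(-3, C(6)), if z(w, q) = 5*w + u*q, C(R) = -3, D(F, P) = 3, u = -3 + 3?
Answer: -342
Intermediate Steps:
u = 0
z(w, q) = 5*w (z(w, q) = 5*w + 0*q = 5*w + 0 = 5*w)
D(6, 1)*(-109) + z(-3, C(6)) = 3*(-109) + 5*(-3) = -327 - 15 = -342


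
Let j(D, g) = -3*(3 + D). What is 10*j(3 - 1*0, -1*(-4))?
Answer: -180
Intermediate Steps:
j(D, g) = -9 - 3*D
10*j(3 - 1*0, -1*(-4)) = 10*(-9 - 3*(3 - 1*0)) = 10*(-9 - 3*(3 + 0)) = 10*(-9 - 3*3) = 10*(-9 - 9) = 10*(-18) = -180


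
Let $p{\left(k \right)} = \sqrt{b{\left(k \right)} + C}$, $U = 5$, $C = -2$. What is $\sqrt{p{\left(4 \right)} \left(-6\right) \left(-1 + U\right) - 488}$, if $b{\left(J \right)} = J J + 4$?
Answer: $2 \sqrt{-122 - 18 \sqrt{2}} \approx 24.286 i$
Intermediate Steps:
$b{\left(J \right)} = 4 + J^{2}$ ($b{\left(J \right)} = J^{2} + 4 = 4 + J^{2}$)
$p{\left(k \right)} = \sqrt{2 + k^{2}}$ ($p{\left(k \right)} = \sqrt{\left(4 + k^{2}\right) - 2} = \sqrt{2 + k^{2}}$)
$\sqrt{p{\left(4 \right)} \left(-6\right) \left(-1 + U\right) - 488} = \sqrt{\sqrt{2 + 4^{2}} \left(-6\right) \left(-1 + 5\right) - 488} = \sqrt{\sqrt{2 + 16} \left(-6\right) 4 - 488} = \sqrt{\sqrt{18} \left(-6\right) 4 - 488} = \sqrt{3 \sqrt{2} \left(-6\right) 4 - 488} = \sqrt{- 18 \sqrt{2} \cdot 4 - 488} = \sqrt{- 72 \sqrt{2} - 488} = \sqrt{-488 - 72 \sqrt{2}}$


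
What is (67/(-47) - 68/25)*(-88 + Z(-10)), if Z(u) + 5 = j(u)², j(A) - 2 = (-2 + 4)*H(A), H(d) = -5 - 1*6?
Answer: -1495397/1175 ≈ -1272.7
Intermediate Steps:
H(d) = -11 (H(d) = -5 - 6 = -11)
j(A) = -20 (j(A) = 2 + (-2 + 4)*(-11) = 2 + 2*(-11) = 2 - 22 = -20)
Z(u) = 395 (Z(u) = -5 + (-20)² = -5 + 400 = 395)
(67/(-47) - 68/25)*(-88 + Z(-10)) = (67/(-47) - 68/25)*(-88 + 395) = (67*(-1/47) - 68*1/25)*307 = (-67/47 - 68/25)*307 = -4871/1175*307 = -1495397/1175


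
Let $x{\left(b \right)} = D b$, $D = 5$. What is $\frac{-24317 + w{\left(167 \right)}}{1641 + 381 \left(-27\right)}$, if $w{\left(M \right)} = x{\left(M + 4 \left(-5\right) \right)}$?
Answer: $\frac{11791}{4323} \approx 2.7275$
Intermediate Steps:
$x{\left(b \right)} = 5 b$
$w{\left(M \right)} = -100 + 5 M$ ($w{\left(M \right)} = 5 \left(M + 4 \left(-5\right)\right) = 5 \left(M - 20\right) = 5 \left(-20 + M\right) = -100 + 5 M$)
$\frac{-24317 + w{\left(167 \right)}}{1641 + 381 \left(-27\right)} = \frac{-24317 + \left(-100 + 5 \cdot 167\right)}{1641 + 381 \left(-27\right)} = \frac{-24317 + \left(-100 + 835\right)}{1641 - 10287} = \frac{-24317 + 735}{-8646} = \left(-23582\right) \left(- \frac{1}{8646}\right) = \frac{11791}{4323}$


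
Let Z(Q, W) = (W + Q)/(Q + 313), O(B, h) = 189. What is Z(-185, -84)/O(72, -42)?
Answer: -269/24192 ≈ -0.011119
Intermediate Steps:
Z(Q, W) = (Q + W)/(313 + Q)
Z(-185, -84)/O(72, -42) = ((-185 - 84)/(313 - 185))/189 = (-269/128)*(1/189) = ((1/128)*(-269))*(1/189) = -269/128*1/189 = -269/24192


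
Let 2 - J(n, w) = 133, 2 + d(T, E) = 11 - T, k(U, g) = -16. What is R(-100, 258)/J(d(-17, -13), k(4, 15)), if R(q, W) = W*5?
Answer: -1290/131 ≈ -9.8473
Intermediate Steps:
R(q, W) = 5*W
d(T, E) = 9 - T (d(T, E) = -2 + (11 - T) = 9 - T)
J(n, w) = -131 (J(n, w) = 2 - 1*133 = 2 - 133 = -131)
R(-100, 258)/J(d(-17, -13), k(4, 15)) = (5*258)/(-131) = 1290*(-1/131) = -1290/131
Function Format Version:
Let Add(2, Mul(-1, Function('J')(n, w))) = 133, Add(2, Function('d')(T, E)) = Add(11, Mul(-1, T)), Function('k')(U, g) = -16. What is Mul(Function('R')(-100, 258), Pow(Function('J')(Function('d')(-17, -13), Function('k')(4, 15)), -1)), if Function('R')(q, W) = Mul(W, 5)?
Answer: Rational(-1290, 131) ≈ -9.8473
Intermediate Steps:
Function('R')(q, W) = Mul(5, W)
Function('d')(T, E) = Add(9, Mul(-1, T)) (Function('d')(T, E) = Add(-2, Add(11, Mul(-1, T))) = Add(9, Mul(-1, T)))
Function('J')(n, w) = -131 (Function('J')(n, w) = Add(2, Mul(-1, 133)) = Add(2, -133) = -131)
Mul(Function('R')(-100, 258), Pow(Function('J')(Function('d')(-17, -13), Function('k')(4, 15)), -1)) = Mul(Mul(5, 258), Pow(-131, -1)) = Mul(1290, Rational(-1, 131)) = Rational(-1290, 131)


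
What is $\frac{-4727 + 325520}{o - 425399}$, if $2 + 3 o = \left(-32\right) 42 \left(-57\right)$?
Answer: $- \frac{962379}{1199591} \approx -0.80226$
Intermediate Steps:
$o = \frac{76606}{3}$ ($o = - \frac{2}{3} + \frac{\left(-32\right) 42 \left(-57\right)}{3} = - \frac{2}{3} + \frac{\left(-1344\right) \left(-57\right)}{3} = - \frac{2}{3} + \frac{1}{3} \cdot 76608 = - \frac{2}{3} + 25536 = \frac{76606}{3} \approx 25535.0$)
$\frac{-4727 + 325520}{o - 425399} = \frac{-4727 + 325520}{\frac{76606}{3} - 425399} = \frac{320793}{- \frac{1199591}{3}} = 320793 \left(- \frac{3}{1199591}\right) = - \frac{962379}{1199591}$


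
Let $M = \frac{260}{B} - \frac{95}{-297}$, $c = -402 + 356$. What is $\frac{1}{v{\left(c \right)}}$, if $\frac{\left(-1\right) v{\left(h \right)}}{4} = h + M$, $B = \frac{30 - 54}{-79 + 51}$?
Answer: $- \frac{297}{306092} \approx -0.0009703$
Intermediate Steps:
$c = -46$
$B = \frac{6}{7}$ ($B = - \frac{24}{-28} = \left(-24\right) \left(- \frac{1}{28}\right) = \frac{6}{7} \approx 0.85714$)
$M = \frac{90185}{297}$ ($M = \frac{260}{\frac{6}{7}} - \frac{95}{-297} = 260 \cdot \frac{7}{6} - - \frac{95}{297} = \frac{910}{3} + \frac{95}{297} = \frac{90185}{297} \approx 303.65$)
$v{\left(h \right)} = - \frac{360740}{297} - 4 h$ ($v{\left(h \right)} = - 4 \left(h + \frac{90185}{297}\right) = - 4 \left(\frac{90185}{297} + h\right) = - \frac{360740}{297} - 4 h$)
$\frac{1}{v{\left(c \right)}} = \frac{1}{- \frac{360740}{297} - -184} = \frac{1}{- \frac{360740}{297} + 184} = \frac{1}{- \frac{306092}{297}} = - \frac{297}{306092}$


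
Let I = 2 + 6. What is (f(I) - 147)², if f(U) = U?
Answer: 19321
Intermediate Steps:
I = 8
(f(I) - 147)² = (8 - 147)² = (-139)² = 19321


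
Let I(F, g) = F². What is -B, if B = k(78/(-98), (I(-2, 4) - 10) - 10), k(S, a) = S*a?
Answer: -624/49 ≈ -12.735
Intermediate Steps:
B = 624/49 (B = (78/(-98))*(((-2)² - 10) - 10) = (78*(-1/98))*((4 - 10) - 10) = -39*(-6 - 10)/49 = -39/49*(-16) = 624/49 ≈ 12.735)
-B = -1*624/49 = -624/49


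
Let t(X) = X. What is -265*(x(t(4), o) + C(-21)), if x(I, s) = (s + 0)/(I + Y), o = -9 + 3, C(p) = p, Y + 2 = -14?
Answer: 10865/2 ≈ 5432.5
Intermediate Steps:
Y = -16 (Y = -2 - 14 = -16)
o = -6
x(I, s) = s/(-16 + I) (x(I, s) = (s + 0)/(I - 16) = s/(-16 + I))
-265*(x(t(4), o) + C(-21)) = -265*(-6/(-16 + 4) - 21) = -265*(-6/(-12) - 21) = -265*(-6*(-1/12) - 21) = -265*(½ - 21) = -265*(-41/2) = 10865/2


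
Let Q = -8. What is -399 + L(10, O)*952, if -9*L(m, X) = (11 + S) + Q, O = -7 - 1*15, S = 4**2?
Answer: -21679/9 ≈ -2408.8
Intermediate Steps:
S = 16
O = -22 (O = -7 - 15 = -22)
L(m, X) = -19/9 (L(m, X) = -((11 + 16) - 8)/9 = -(27 - 8)/9 = -1/9*19 = -19/9)
-399 + L(10, O)*952 = -399 - 19/9*952 = -399 - 18088/9 = -21679/9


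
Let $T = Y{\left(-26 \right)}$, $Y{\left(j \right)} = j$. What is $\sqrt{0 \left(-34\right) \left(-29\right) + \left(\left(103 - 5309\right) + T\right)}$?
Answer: $4 i \sqrt{327} \approx 72.333 i$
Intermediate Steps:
$T = -26$
$\sqrt{0 \left(-34\right) \left(-29\right) + \left(\left(103 - 5309\right) + T\right)} = \sqrt{0 \left(-34\right) \left(-29\right) + \left(\left(103 - 5309\right) - 26\right)} = \sqrt{0 \left(-29\right) - 5232} = \sqrt{0 - 5232} = \sqrt{-5232} = 4 i \sqrt{327}$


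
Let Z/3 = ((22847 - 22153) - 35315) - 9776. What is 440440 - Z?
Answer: 573631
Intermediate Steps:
Z = -133191 (Z = 3*(((22847 - 22153) - 35315) - 9776) = 3*((694 - 35315) - 9776) = 3*(-34621 - 9776) = 3*(-44397) = -133191)
440440 - Z = 440440 - 1*(-133191) = 440440 + 133191 = 573631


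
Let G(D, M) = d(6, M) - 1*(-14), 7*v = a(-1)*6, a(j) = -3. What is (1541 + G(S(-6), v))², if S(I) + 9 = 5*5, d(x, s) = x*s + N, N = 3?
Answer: 116596804/49 ≈ 2.3795e+6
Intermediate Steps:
d(x, s) = 3 + s*x (d(x, s) = x*s + 3 = s*x + 3 = 3 + s*x)
S(I) = 16 (S(I) = -9 + 5*5 = -9 + 25 = 16)
v = -18/7 (v = (-3*6)/7 = (⅐)*(-18) = -18/7 ≈ -2.5714)
G(D, M) = 17 + 6*M (G(D, M) = (3 + M*6) - 1*(-14) = (3 + 6*M) + 14 = 17 + 6*M)
(1541 + G(S(-6), v))² = (1541 + (17 + 6*(-18/7)))² = (1541 + (17 - 108/7))² = (1541 + 11/7)² = (10798/7)² = 116596804/49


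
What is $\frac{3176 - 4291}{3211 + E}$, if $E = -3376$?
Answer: $\frac{223}{33} \approx 6.7576$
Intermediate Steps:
$\frac{3176 - 4291}{3211 + E} = \frac{3176 - 4291}{3211 - 3376} = - \frac{1115}{-165} = \left(-1115\right) \left(- \frac{1}{165}\right) = \frac{223}{33}$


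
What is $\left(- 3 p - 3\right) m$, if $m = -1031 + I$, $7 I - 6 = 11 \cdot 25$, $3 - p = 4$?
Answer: $0$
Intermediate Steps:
$p = -1$ ($p = 3 - 4 = -1$)
$I = \frac{281}{7}$ ($I = \frac{6}{7} + \frac{11 \cdot 25}{7} = \frac{6}{7} + \frac{1}{7} \cdot 275 = \frac{6}{7} + \frac{275}{7} = \frac{281}{7} \approx 40.143$)
$m = - \frac{6936}{7}$ ($m = -1031 + \frac{281}{7} = - \frac{6936}{7} \approx -990.86$)
$\left(- 3 p - 3\right) m = \left(\left(-3\right) \left(-1\right) - 3\right) \left(- \frac{6936}{7}\right) = \left(3 - 3\right) \left(- \frac{6936}{7}\right) = 0 \left(- \frac{6936}{7}\right) = 0$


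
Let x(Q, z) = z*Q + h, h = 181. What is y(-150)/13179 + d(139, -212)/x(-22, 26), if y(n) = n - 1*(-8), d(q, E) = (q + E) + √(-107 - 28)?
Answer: 39415/224043 - 3*I*√15/391 ≈ 0.17593 - 0.029716*I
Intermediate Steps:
x(Q, z) = 181 + Q*z (x(Q, z) = z*Q + 181 = Q*z + 181 = 181 + Q*z)
d(q, E) = E + q + 3*I*√15 (d(q, E) = (E + q) + √(-135) = (E + q) + 3*I*√15 = E + q + 3*I*√15)
y(n) = 8 + n (y(n) = n + 8 = 8 + n)
y(-150)/13179 + d(139, -212)/x(-22, 26) = (8 - 150)/13179 + (-212 + 139 + 3*I*√15)/(181 - 22*26) = -142*1/13179 + (-73 + 3*I*√15)/(181 - 572) = -142/13179 + (-73 + 3*I*√15)/(-391) = -142/13179 + (-73 + 3*I*√15)*(-1/391) = -142/13179 + (73/391 - 3*I*√15/391) = 39415/224043 - 3*I*√15/391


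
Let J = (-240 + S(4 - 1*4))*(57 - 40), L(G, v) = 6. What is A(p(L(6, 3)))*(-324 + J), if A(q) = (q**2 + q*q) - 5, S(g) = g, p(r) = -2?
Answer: -13212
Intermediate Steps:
A(q) = -5 + 2*q**2 (A(q) = (q**2 + q**2) - 5 = 2*q**2 - 5 = -5 + 2*q**2)
J = -4080 (J = (-240 + (4 - 1*4))*(57 - 40) = (-240 + (4 - 4))*17 = (-240 + 0)*17 = -240*17 = -4080)
A(p(L(6, 3)))*(-324 + J) = (-5 + 2*(-2)**2)*(-324 - 4080) = (-5 + 2*4)*(-4404) = (-5 + 8)*(-4404) = 3*(-4404) = -13212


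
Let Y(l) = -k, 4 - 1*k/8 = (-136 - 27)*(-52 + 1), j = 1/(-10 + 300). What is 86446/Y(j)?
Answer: 43223/33236 ≈ 1.3005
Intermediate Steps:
j = 1/290 ≈ 0.0034483
k = -66472 (k = 32 - 8*(-136 - 27)*(-52 + 1) = 32 - (-1304)*(-51) = 32 - 8*8313 = 32 - 66504 = -66472)
Y(l) = 66472 (Y(l) = -1*(-66472) = 66472)
86446/Y(j) = 86446/66472 = 86446*(1/66472) = 43223/33236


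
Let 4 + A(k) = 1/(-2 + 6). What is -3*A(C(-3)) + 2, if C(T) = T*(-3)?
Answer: 53/4 ≈ 13.250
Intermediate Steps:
C(T) = -3*T
A(k) = -15/4 (A(k) = -4 + 1/(-2 + 6) = -4 + 1/4 = -4 + ¼ = -15/4)
-3*A(C(-3)) + 2 = -3*(-15/4) + 2 = 45/4 + 2 = 53/4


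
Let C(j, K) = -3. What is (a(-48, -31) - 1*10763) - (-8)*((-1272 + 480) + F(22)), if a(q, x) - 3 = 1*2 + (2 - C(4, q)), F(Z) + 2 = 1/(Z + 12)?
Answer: -290781/17 ≈ -17105.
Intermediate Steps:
F(Z) = -2 + 1/(12 + Z) (F(Z) = -2 + 1/(Z + 12) = -2 + 1/(12 + Z))
a(q, x) = 10 (a(q, x) = 3 + (1*2 + (2 - 1*(-3))) = 3 + (2 + (2 + 3)) = 3 + (2 + 5) = 3 + 7 = 10)
(a(-48, -31) - 1*10763) - (-8)*((-1272 + 480) + F(22)) = (10 - 1*10763) - (-8)*((-1272 + 480) + (-23 - 2*22)/(12 + 22)) = (10 - 10763) - (-8)*(-792 + (-23 - 44)/34) = -10753 - (-8)*(-792 + (1/34)*(-67)) = -10753 - (-8)*(-792 - 67/34) = -10753 - (-8)*(-26995)/34 = -10753 - 1*107980/17 = -10753 - 107980/17 = -290781/17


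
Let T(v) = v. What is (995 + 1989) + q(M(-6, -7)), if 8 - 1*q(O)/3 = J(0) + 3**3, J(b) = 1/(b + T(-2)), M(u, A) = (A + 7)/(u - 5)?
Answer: 5857/2 ≈ 2928.5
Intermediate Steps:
M(u, A) = (7 + A)/(-5 + u)
J(b) = 1/(-2 + b) (J(b) = 1/(b - 2) = 1/(-2 + b))
q(O) = -111/2 (q(O) = 24 - 3*(1/(-2 + 0) + 3**3) = 24 - 3*(1/(-2) + 27) = 24 - 3*(-1/2 + 27) = 24 - 3*53/2 = 24 - 159/2 = -111/2)
(995 + 1989) + q(M(-6, -7)) = (995 + 1989) - 111/2 = 2984 - 111/2 = 5857/2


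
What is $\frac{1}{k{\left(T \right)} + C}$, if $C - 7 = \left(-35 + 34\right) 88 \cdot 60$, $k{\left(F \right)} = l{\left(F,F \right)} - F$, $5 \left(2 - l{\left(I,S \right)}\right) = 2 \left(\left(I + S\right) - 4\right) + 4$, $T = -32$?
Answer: $- \frac{5}{26063} \approx -0.00019184$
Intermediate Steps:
$l{\left(I,S \right)} = \frac{14}{5} - \frac{2 I}{5} - \frac{2 S}{5}$ ($l{\left(I,S \right)} = 2 - \frac{2 \left(\left(I + S\right) - 4\right) + 4}{5} = 2 - \frac{2 \left(-4 + I + S\right) + 4}{5} = 2 - \frac{\left(-8 + 2 I + 2 S\right) + 4}{5} = 2 - \frac{-4 + 2 I + 2 S}{5} = 2 - \left(- \frac{4}{5} + \frac{2 I}{5} + \frac{2 S}{5}\right) = \frac{14}{5} - \frac{2 I}{5} - \frac{2 S}{5}$)
$k{\left(F \right)} = \frac{14}{5} - \frac{9 F}{5}$ ($k{\left(F \right)} = \left(\frac{14}{5} - \frac{2 F}{5} - \frac{2 F}{5}\right) - F = \left(\frac{14}{5} - \frac{4 F}{5}\right) - F = \frac{14}{5} - \frac{9 F}{5}$)
$C = -5273$ ($C = 7 + \left(-35 + 34\right) 88 \cdot 60 = 7 + \left(-1\right) 88 \cdot 60 = 7 - 5280 = -5273$)
$\frac{1}{k{\left(T \right)} + C} = \frac{1}{\left(\frac{14}{5} - - \frac{288}{5}\right) - 5273} = \frac{1}{\left(\frac{14}{5} + \frac{288}{5}\right) - 5273} = \frac{1}{\frac{302}{5} - 5273} = \frac{1}{- \frac{26063}{5}} = - \frac{5}{26063}$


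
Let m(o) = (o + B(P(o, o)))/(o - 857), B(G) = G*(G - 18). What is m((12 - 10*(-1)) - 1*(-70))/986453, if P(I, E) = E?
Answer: -460/50309103 ≈ -9.1435e-6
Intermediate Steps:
B(G) = G*(-18 + G)
m(o) = (o + o*(-18 + o))/(-857 + o) (m(o) = (o + o*(-18 + o))/(o - 857) = (o + o*(-18 + o))/(-857 + o))
m((12 - 10*(-1)) - 1*(-70))/986453 = (((12 - 10*(-1)) - 1*(-70))*(-17 + ((12 - 10*(-1)) - 1*(-70)))/(-857 + ((12 - 10*(-1)) - 1*(-70))))/986453 = (((12 + 10) + 70)*(-17 + ((12 + 10) + 70))/(-857 + ((12 + 10) + 70)))*(1/986453) = ((22 + 70)*(-17 + (22 + 70))/(-857 + (22 + 70)))*(1/986453) = (92*(-17 + 92)/(-857 + 92))*(1/986453) = (92*75/(-765))*(1/986453) = (92*(-1/765)*75)*(1/986453) = -460/51*1/986453 = -460/50309103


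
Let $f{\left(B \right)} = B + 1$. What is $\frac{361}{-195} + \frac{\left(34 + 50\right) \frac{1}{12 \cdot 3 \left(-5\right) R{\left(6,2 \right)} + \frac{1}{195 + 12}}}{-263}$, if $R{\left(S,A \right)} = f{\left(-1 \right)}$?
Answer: $- \frac{3485603}{51285} \approx -67.965$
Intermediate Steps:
$f{\left(B \right)} = 1 + B$
$R{\left(S,A \right)} = 0$ ($R{\left(S,A \right)} = 1 - 1 = 0$)
$\frac{361}{-195} + \frac{\left(34 + 50\right) \frac{1}{12 \cdot 3 \left(-5\right) R{\left(6,2 \right)} + \frac{1}{195 + 12}}}{-263} = \frac{361}{-195} + \frac{\left(34 + 50\right) \frac{1}{12 \cdot 3 \left(-5\right) 0 + \frac{1}{195 + 12}}}{-263} = 361 \left(- \frac{1}{195}\right) + \frac{84}{12 \left(\left(-15\right) 0\right) + \frac{1}{207}} \left(- \frac{1}{263}\right) = - \frac{361}{195} + \frac{84}{12 \cdot 0 + \frac{1}{207}} \left(- \frac{1}{263}\right) = - \frac{361}{195} + \frac{84}{0 + \frac{1}{207}} \left(- \frac{1}{263}\right) = - \frac{361}{195} + 84 \frac{1}{\frac{1}{207}} \left(- \frac{1}{263}\right) = - \frac{361}{195} + 84 \cdot 207 \left(- \frac{1}{263}\right) = - \frac{361}{195} + 17388 \left(- \frac{1}{263}\right) = - \frac{361}{195} - \frac{17388}{263} = - \frac{3485603}{51285}$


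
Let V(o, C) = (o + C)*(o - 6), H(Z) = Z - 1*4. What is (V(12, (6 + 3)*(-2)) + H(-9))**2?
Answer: 2401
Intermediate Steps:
H(Z) = -4 + Z (H(Z) = Z - 4 = -4 + Z)
V(o, C) = (-6 + o)*(C + o) (V(o, C) = (C + o)*(-6 + o) = (-6 + o)*(C + o))
(V(12, (6 + 3)*(-2)) + H(-9))**2 = ((12**2 - 6*(6 + 3)*(-2) - 6*12 + ((6 + 3)*(-2))*12) + (-4 - 9))**2 = ((144 - 54*(-2) - 72 + (9*(-2))*12) - 13)**2 = ((144 - 6*(-18) - 72 - 18*12) - 13)**2 = ((144 + 108 - 72 - 216) - 13)**2 = (-36 - 13)**2 = (-49)**2 = 2401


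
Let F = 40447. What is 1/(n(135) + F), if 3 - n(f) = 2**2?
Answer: 1/40446 ≈ 2.4724e-5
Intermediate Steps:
n(f) = -1 (n(f) = 3 - 1*2**2 = 3 - 1*4 = 3 - 4 = -1)
1/(n(135) + F) = 1/(-1 + 40447) = 1/40446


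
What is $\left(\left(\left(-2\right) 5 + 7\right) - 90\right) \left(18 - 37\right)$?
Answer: $1767$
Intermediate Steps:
$\left(\left(\left(-2\right) 5 + 7\right) - 90\right) \left(18 - 37\right) = \left(\left(-10 + 7\right) - 90\right) \left(18 - 37\right) = \left(-3 - 90\right) \left(-19\right) = \left(-93\right) \left(-19\right) = 1767$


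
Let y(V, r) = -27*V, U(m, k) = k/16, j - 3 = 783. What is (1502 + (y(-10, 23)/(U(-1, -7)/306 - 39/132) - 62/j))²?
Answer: 13860185707933891225/39484596640329 ≈ 3.5103e+5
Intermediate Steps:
j = 786 (j = 3 + 783 = 786)
U(m, k) = k/16 (U(m, k) = k*(1/16) = k/16)
(1502 + (y(-10, 23)/(U(-1, -7)/306 - 39/132) - 62/j))² = (1502 + ((-27*(-10))/(((1/16)*(-7))/306 - 39/132) - 62/786))² = (1502 + (270/(-7/16*1/306 - 39*1/132) - 62*1/786))² = (1502 + (270/(-7/4896 - 13/44) - 31/393))² = (1502 + (270/(-15989/53856) - 31/393))² = (1502 + (270*(-53856/15989) - 31/393))² = (1502 + (-14541120/15989 - 31/393))² = (1502 - 5715155819/6283677)² = (3722927035/6283677)² = 13860185707933891225/39484596640329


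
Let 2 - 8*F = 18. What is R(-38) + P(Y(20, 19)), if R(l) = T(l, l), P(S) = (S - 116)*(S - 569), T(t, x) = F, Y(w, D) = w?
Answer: 52702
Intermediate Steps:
F = -2 (F = ¼ - ⅛*18 = ¼ - 9/4 = -2)
T(t, x) = -2
P(S) = (-569 + S)*(-116 + S) (P(S) = (-116 + S)*(-569 + S) = (-569 + S)*(-116 + S))
R(l) = -2
R(-38) + P(Y(20, 19)) = -2 + (66004 + 20² - 685*20) = -2 + (66004 + 400 - 13700) = -2 + 52704 = 52702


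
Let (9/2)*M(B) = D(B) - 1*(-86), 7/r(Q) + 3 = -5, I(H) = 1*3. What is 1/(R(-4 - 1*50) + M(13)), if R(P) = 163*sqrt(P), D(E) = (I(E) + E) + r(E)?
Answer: 29124/1860059377 - 633744*I*sqrt(6)/1860059377 ≈ 1.5658e-5 - 0.00083457*I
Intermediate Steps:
I(H) = 3
r(Q) = -7/8 (r(Q) = 7/(-3 - 5) = 7/(-8) = 7*(-1/8) = -7/8)
D(E) = 17/8 + E (D(E) = (3 + E) - 7/8 = 17/8 + E)
M(B) = 235/12 + 2*B/9 (M(B) = 2*((17/8 + B) - 1*(-86))/9 = 2*((17/8 + B) + 86)/9 = 2*(705/8 + B)/9 = 235/12 + 2*B/9)
1/(R(-4 - 1*50) + M(13)) = 1/(163*sqrt(-4 - 1*50) + (235/12 + (2/9)*13)) = 1/(163*sqrt(-4 - 50) + (235/12 + 26/9)) = 1/(163*sqrt(-54) + 809/36) = 1/(163*(3*I*sqrt(6)) + 809/36) = 1/(489*I*sqrt(6) + 809/36) = 1/(809/36 + 489*I*sqrt(6))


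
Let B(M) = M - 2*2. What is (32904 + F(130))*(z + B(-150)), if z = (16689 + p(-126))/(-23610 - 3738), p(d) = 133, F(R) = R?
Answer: -34920357019/6837 ≈ -5.1076e+6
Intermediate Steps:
B(M) = -4 + M (B(M) = M - 4 = -4 + M)
z = -8411/13674 (z = (16689 + 133)/(-23610 - 3738) = 16822/(-27348) = 16822*(-1/27348) = -8411/13674 ≈ -0.61511)
(32904 + F(130))*(z + B(-150)) = (32904 + 130)*(-8411/13674 + (-4 - 150)) = 33034*(-8411/13674 - 154) = 33034*(-2114207/13674) = -34920357019/6837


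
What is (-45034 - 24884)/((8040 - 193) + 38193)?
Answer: -34959/23020 ≈ -1.5186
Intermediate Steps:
(-45034 - 24884)/((8040 - 193) + 38193) = -69918/(7847 + 38193) = -69918/46040 = -69918*1/46040 = -34959/23020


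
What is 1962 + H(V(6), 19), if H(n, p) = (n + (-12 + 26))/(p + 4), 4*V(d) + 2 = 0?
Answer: 90279/46 ≈ 1962.6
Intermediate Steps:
V(d) = -½ (V(d) = -½ + (¼)*0 = -½ + 0 = -½)
H(n, p) = (14 + n)/(4 + p) (H(n, p) = (n + 14)/(4 + p) = (14 + n)/(4 + p))
1962 + H(V(6), 19) = 1962 + (14 - ½)/(4 + 19) = 1962 + (27/2)/23 = 1962 + (1/23)*(27/2) = 1962 + 27/46 = 90279/46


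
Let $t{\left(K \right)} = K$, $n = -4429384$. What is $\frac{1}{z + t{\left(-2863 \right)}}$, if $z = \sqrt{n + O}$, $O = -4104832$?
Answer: $- \frac{2863}{16730985} - \frac{2 i \sqrt{2133554}}{16730985} \approx -0.00017112 - 0.00017461 i$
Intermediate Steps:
$z = 2 i \sqrt{2133554}$ ($z = \sqrt{-4429384 - 4104832} = \sqrt{-8534216} = 2 i \sqrt{2133554} \approx 2921.3 i$)
$\frac{1}{z + t{\left(-2863 \right)}} = \frac{1}{2 i \sqrt{2133554} - 2863} = \frac{1}{-2863 + 2 i \sqrt{2133554}}$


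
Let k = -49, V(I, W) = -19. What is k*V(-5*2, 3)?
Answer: 931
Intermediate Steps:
k*V(-5*2, 3) = -49*(-19) = 931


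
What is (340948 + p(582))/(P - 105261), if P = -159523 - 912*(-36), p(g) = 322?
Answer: -170635/115976 ≈ -1.4713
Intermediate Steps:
P = -126691 (P = -159523 + 32832 = -126691)
(340948 + p(582))/(P - 105261) = (340948 + 322)/(-126691 - 105261) = 341270/(-231952) = 341270*(-1/231952) = -170635/115976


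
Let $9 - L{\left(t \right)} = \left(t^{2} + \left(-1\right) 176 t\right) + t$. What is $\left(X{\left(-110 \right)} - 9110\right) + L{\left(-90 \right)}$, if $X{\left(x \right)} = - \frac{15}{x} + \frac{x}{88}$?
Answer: $- \frac{1449893}{44} \approx -32952.0$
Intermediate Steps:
$L{\left(t \right)} = 9 - t^{2} + 175 t$ ($L{\left(t \right)} = 9 - \left(\left(t^{2} + \left(-1\right) 176 t\right) + t\right) = 9 - \left(\left(t^{2} - 176 t\right) + t\right) = 9 - \left(t^{2} - 175 t\right) = 9 - t^{2} + 175 t$)
$X{\left(x \right)} = - \frac{15}{x} + \frac{x}{88}$ ($X{\left(x \right)} = - \frac{15}{x} + x \frac{1}{88} = - \frac{15}{x} + \frac{x}{88}$)
$\left(X{\left(-110 \right)} - 9110\right) + L{\left(-90 \right)} = \left(\left(- \frac{15}{-110} + \frac{1}{88} \left(-110\right)\right) - 9110\right) + \left(9 - \left(-90\right)^{2} + 175 \left(-90\right)\right) = \left(\left(\left(-15\right) \left(- \frac{1}{110}\right) - \frac{5}{4}\right) - 9110\right) - 23841 = \left(\left(\frac{3}{22} - \frac{5}{4}\right) - 9110\right) - 23841 = \left(- \frac{49}{44} - 9110\right) - 23841 = - \frac{400889}{44} - 23841 = - \frac{1449893}{44}$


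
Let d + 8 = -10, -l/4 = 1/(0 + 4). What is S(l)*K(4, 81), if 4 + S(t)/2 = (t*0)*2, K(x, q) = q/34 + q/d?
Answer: 288/17 ≈ 16.941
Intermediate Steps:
l = -1 (l = -4/(0 + 4) = -4/4 = -4*1/4 = -1)
d = -18 (d = -8 - 10 = -18)
K(x, q) = -4*q/153 (K(x, q) = q/34 + q/(-18) = q*(1/34) + q*(-1/18) = q/34 - q/18 = -4*q/153)
S(t) = -8 (S(t) = -8 + 2*((t*0)*2) = -8 + 2*(0*2) = -8 + 2*0 = -8 + 0 = -8)
S(l)*K(4, 81) = -(-32)*81/153 = -8*(-36/17) = 288/17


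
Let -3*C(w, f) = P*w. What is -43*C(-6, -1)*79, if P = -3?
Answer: 20382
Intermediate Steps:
C(w, f) = w (C(w, f) = -(-1)*w = w)
-43*C(-6, -1)*79 = -43*(-6)*79 = 258*79 = 20382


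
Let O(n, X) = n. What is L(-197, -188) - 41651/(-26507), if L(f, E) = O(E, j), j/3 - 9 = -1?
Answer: -4941665/26507 ≈ -186.43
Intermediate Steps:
j = 24 (j = 27 + 3*(-1) = 27 - 3 = 24)
L(f, E) = E
L(-197, -188) - 41651/(-26507) = -188 - 41651/(-26507) = -188 - 41651*(-1/26507) = -188 + 41651/26507 = -4941665/26507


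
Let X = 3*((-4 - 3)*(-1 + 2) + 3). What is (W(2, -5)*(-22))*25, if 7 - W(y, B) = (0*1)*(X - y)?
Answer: -3850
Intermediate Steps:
X = -12 (X = 3*(-7*1 + 3) = 3*(-7 + 3) = 3*(-4) = -12)
W(y, B) = 7 (W(y, B) = 7 - 0*1*(-12 - y) = 7 - 0*(-12 - y) = 7 - 1*0 = 7 + 0 = 7)
(W(2, -5)*(-22))*25 = (7*(-22))*25 = -154*25 = -3850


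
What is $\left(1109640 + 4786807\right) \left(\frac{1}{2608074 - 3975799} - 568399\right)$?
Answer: $- \frac{4583977631183753372}{1367725} \approx -3.3515 \cdot 10^{12}$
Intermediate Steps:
$\left(1109640 + 4786807\right) \left(\frac{1}{2608074 - 3975799} - 568399\right) = 5896447 \left(\frac{1}{-1367725} - 568399\right) = 5896447 \left(- \frac{1}{1367725} - 568399\right) = 5896447 \left(- \frac{777413522276}{1367725}\right) = - \frac{4583977631183753372}{1367725}$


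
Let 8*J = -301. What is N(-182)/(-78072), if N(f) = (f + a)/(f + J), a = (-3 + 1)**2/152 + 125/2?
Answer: -2270/325784697 ≈ -6.9678e-6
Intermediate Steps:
a = 1188/19 (a = (-2)**2*(1/152) + 125*(1/2) = 4*(1/152) + 125/2 = 1/38 + 125/2 = 1188/19 ≈ 62.526)
J = -301/8 (J = (1/8)*(-301) = -301/8 ≈ -37.625)
N(f) = (1188/19 + f)/(-301/8 + f) (N(f) = (f + 1188/19)/(f - 301/8) = (1188/19 + f)/(-301/8 + f))
N(-182)/(-78072) = (8*(1188 + 19*(-182))/(19*(-301 + 8*(-182))))/(-78072) = (8*(1188 - 3458)/(19*(-301 - 1456)))*(-1/78072) = ((8/19)*(-2270)/(-1757))*(-1/78072) = ((8/19)*(-1/1757)*(-2270))*(-1/78072) = (18160/33383)*(-1/78072) = -2270/325784697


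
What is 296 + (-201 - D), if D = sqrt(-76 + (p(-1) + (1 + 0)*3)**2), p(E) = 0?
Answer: 95 - I*sqrt(67) ≈ 95.0 - 8.1853*I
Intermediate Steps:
D = I*sqrt(67) (D = sqrt(-76 + (0 + (1 + 0)*3)**2) = sqrt(-76 + (0 + 1*3)**2) = sqrt(-76 + (0 + 3)**2) = sqrt(-76 + 3**2) = sqrt(-76 + 9) = sqrt(-67) = I*sqrt(67) ≈ 8.1853*I)
296 + (-201 - D) = 296 + (-201 - I*sqrt(67)) = 95 - I*sqrt(67)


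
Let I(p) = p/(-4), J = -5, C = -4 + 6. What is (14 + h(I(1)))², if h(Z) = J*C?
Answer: 16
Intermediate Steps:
C = 2
I(p) = -p/4 (I(p) = p*(-¼) = -p/4)
h(Z) = -10 (h(Z) = -5*2 = -10)
(14 + h(I(1)))² = (14 - 10)² = 4² = 16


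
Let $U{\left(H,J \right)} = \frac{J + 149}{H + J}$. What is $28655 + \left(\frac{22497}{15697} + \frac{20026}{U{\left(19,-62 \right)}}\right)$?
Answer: $\frac{25617373538}{1365639} \approx 18759.0$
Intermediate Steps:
$U{\left(H,J \right)} = \frac{149 + J}{H + J}$
$28655 + \left(\frac{22497}{15697} + \frac{20026}{U{\left(19,-62 \right)}}\right) = 28655 + \left(\frac{22497}{15697} + \frac{20026}{\frac{1}{19 - 62} \left(149 - 62\right)}\right) = 28655 + \left(22497 \cdot \frac{1}{15697} + \frac{20026}{\frac{1}{-43} \cdot 87}\right) = 28655 + \left(\frac{22497}{15697} + \frac{20026}{\left(- \frac{1}{43}\right) 87}\right) = 28655 + \left(\frac{22497}{15697} + \frac{20026}{- \frac{87}{43}}\right) = 28655 + \left(\frac{22497}{15697} + 20026 \left(- \frac{43}{87}\right)\right) = 28655 + \left(\frac{22497}{15697} - \frac{861118}{87}\right) = 28655 - \frac{13515012007}{1365639} = \frac{25617373538}{1365639}$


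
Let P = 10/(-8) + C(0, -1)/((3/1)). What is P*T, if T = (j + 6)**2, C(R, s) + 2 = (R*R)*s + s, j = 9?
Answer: -2025/4 ≈ -506.25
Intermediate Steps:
C(R, s) = -2 + s + s*R**2 (C(R, s) = -2 + ((R*R)*s + s) = -2 + (R**2*s + s) = -2 + (s*R**2 + s) = -2 + (s + s*R**2) = -2 + s + s*R**2)
T = 225 (T = (9 + 6)**2 = 15**2 = 225)
P = -9/4 (P = 10/(-8) + (-2 - 1 - 1*0**2)/((3/1)) = 10*(-1/8) + (-2 - 1 - 1*0)/((3*1)) = -5/4 + (-2 - 1 + 0)/3 = -5/4 - 3*1/3 = -5/4 - 1 = -9/4 ≈ -2.2500)
P*T = -9/4*225 = -2025/4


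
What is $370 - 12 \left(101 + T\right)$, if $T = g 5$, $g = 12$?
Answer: $-1562$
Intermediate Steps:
$T = 60$ ($T = 12 \cdot 5 = 60$)
$370 - 12 \left(101 + T\right) = 370 - 12 \left(101 + 60\right) = 370 - 1932 = -1562$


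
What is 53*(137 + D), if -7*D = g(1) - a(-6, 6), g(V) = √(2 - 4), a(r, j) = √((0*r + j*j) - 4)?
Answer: 7261 + 53*√2*(4 - I)/7 ≈ 7303.8 - 10.708*I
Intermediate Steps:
a(r, j) = √(-4 + j²) (a(r, j) = √((0 + j²) - 4) = √(j² - 4) = √(-4 + j²))
g(V) = I*√2 (g(V) = √(-2) = I*√2)
D = 4*√2/7 - I*√2/7 (D = -(I*√2 - √(-4 + 6²))/7 = -(I*√2 - √(-4 + 36))/7 = -(I*√2 - √32)/7 = -(I*√2 - 4*√2)/7 = -(-4*√2 + I*√2)/7 = 4*√2/7 - I*√2/7 ≈ 0.80812 - 0.20203*I)
53*(137 + D) = 53*(137 + √2*(4 - I)/7) = 7261 + 53*√2*(4 - I)/7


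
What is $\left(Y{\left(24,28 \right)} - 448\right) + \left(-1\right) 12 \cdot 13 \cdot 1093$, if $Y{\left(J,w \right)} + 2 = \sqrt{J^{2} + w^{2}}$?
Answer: $-170958 + 4 \sqrt{85} \approx -1.7092 \cdot 10^{5}$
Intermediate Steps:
$Y{\left(J,w \right)} = -2 + \sqrt{J^{2} + w^{2}}$
$\left(Y{\left(24,28 \right)} - 448\right) + \left(-1\right) 12 \cdot 13 \cdot 1093 = \left(\left(-2 + \sqrt{24^{2} + 28^{2}}\right) - 448\right) + \left(-1\right) 12 \cdot 13 \cdot 1093 = \left(\left(-2 + \sqrt{576 + 784}\right) - 448\right) + \left(-12\right) 13 \cdot 1093 = \left(\left(-2 + \sqrt{1360}\right) - 448\right) - 170508 = \left(\left(-2 + 4 \sqrt{85}\right) - 448\right) - 170508 = \left(-450 + 4 \sqrt{85}\right) - 170508 = -170958 + 4 \sqrt{85}$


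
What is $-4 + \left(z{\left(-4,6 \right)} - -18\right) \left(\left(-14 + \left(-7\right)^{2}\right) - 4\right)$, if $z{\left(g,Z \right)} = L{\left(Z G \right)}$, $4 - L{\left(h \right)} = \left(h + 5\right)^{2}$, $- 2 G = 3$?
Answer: $182$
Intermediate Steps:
$G = - \frac{3}{2}$ ($G = \left(- \frac{1}{2}\right) 3 = - \frac{3}{2} \approx -1.5$)
$L{\left(h \right)} = 4 - \left(5 + h\right)^{2}$ ($L{\left(h \right)} = 4 - \left(h + 5\right)^{2} = 4 - \left(5 + h\right)^{2}$)
$z{\left(g,Z \right)} = 4 - \left(5 - \frac{3 Z}{2}\right)^{2}$ ($z{\left(g,Z \right)} = 4 - \left(5 + Z \left(- \frac{3}{2}\right)\right)^{2} = 4 - \left(5 - \frac{3 Z}{2}\right)^{2}$)
$-4 + \left(z{\left(-4,6 \right)} - -18\right) \left(\left(-14 + \left(-7\right)^{2}\right) - 4\right) = -4 + \left(\left(4 - \frac{\left(-10 + 3 \cdot 6\right)^{2}}{4}\right) - -18\right) \left(\left(-14 + \left(-7\right)^{2}\right) - 4\right) = -4 + \left(\left(4 - \frac{\left(-10 + 18\right)^{2}}{4}\right) + 18\right) \left(\left(-14 + 49\right) - 4\right) = -4 + \left(\left(4 - \frac{8^{2}}{4}\right) + 18\right) \left(35 - 4\right) = -4 + \left(\left(4 - 16\right) + 18\right) 31 = -4 + \left(-12 + 18\right) 31 = -4 + 6 \cdot 31 = -4 + 186 = 182$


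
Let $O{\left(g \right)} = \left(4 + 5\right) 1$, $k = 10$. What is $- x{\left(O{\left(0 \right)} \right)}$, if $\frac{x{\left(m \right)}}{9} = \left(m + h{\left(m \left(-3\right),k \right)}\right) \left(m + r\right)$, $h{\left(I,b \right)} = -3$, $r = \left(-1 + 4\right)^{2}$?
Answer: $-972$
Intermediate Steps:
$r = 9$ ($r = 3^{2} = 9$)
$O{\left(g \right)} = 9$ ($O{\left(g \right)} = 9 \cdot 1 = 9$)
$x{\left(m \right)} = 9 \left(-3 + m\right) \left(9 + m\right)$ ($x{\left(m \right)} = 9 \left(m - 3\right) \left(m + 9\right) = 9 \left(-3 + m\right) \left(9 + m\right)$)
$- x{\left(O{\left(0 \right)} \right)} = - (-243 + 9 \cdot 9^{2} + 54 \cdot 9) = - (-243 + 9 \cdot 81 + 486) = - (-243 + 729 + 486) = \left(-1\right) 972 = -972$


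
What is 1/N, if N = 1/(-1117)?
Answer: -1117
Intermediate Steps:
N = -1/1117 ≈ -0.00089526
1/N = 1/(-1/1117) = -1117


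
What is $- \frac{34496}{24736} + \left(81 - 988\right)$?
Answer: $- \frac{702189}{773} \approx -908.39$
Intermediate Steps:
$- \frac{34496}{24736} + \left(81 - 988\right) = \left(-34496\right) \frac{1}{24736} + \left(81 - 988\right) = - \frac{1078}{773} - 907 = - \frac{702189}{773}$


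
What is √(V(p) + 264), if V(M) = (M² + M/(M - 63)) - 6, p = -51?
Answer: √4129042/38 ≈ 53.474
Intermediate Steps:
V(M) = -6 + M² + M/(-63 + M) (V(M) = (M² + M/(-63 + M)) - 6 = -6 + M² + M/(-63 + M))
√(V(p) + 264) = √((378 + (-51)³ - 63*(-51)² - 5*(-51))/(-63 - 51) + 264) = √((378 - 132651 - 63*2601 + 255)/(-114) + 264) = √(-(378 - 132651 - 163863 + 255)/114 + 264) = √(-1/114*(-295881) + 264) = √(98627/38 + 264) = √(108659/38) = √4129042/38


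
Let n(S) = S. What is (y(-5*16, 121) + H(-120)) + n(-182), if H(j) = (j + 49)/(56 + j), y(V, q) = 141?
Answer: -2553/64 ≈ -39.891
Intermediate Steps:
H(j) = (49 + j)/(56 + j)
(y(-5*16, 121) + H(-120)) + n(-182) = (141 + (49 - 120)/(56 - 120)) - 182 = (141 - 71/(-64)) - 182 = (141 - 1/64*(-71)) - 182 = (141 + 71/64) - 182 = 9095/64 - 182 = -2553/64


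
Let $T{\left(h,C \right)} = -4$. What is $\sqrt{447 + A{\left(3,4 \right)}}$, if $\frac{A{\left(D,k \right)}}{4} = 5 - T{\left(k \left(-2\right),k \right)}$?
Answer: $\sqrt{483} \approx 21.977$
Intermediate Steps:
$A{\left(D,k \right)} = 36$ ($A{\left(D,k \right)} = 4 \left(5 - -4\right) = 4 \left(5 + 4\right) = 4 \cdot 9 = 36$)
$\sqrt{447 + A{\left(3,4 \right)}} = \sqrt{447 + 36} = \sqrt{483}$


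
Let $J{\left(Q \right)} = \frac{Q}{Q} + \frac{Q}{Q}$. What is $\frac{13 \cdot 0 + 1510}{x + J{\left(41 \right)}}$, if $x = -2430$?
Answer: $- \frac{755}{1214} \approx -0.62191$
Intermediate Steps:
$J{\left(Q \right)} = 2$ ($J{\left(Q \right)} = 1 + 1 = 2$)
$\frac{13 \cdot 0 + 1510}{x + J{\left(41 \right)}} = \frac{13 \cdot 0 + 1510}{-2430 + 2} = \frac{0 + 1510}{-2428} = 1510 \left(- \frac{1}{2428}\right) = - \frac{755}{1214}$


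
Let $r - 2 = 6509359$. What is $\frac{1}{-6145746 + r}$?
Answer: $\frac{1}{363615} \approx 2.7502 \cdot 10^{-6}$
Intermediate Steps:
$r = 6509361$ ($r = 2 + 6509359 = 6509361$)
$\frac{1}{-6145746 + r} = \frac{1}{-6145746 + 6509361} = \frac{1}{363615}$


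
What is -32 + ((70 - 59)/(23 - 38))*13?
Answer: -623/15 ≈ -41.533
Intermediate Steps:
-32 + ((70 - 59)/(23 - 38))*13 = -32 + (11/(-15))*13 = -32 + (11*(-1/15))*13 = -32 - 11/15*13 = -32 - 143/15 = -623/15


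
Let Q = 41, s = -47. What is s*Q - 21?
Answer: -1948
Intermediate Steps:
s*Q - 21 = -47*41 - 21 = -1927 - 21 = -1948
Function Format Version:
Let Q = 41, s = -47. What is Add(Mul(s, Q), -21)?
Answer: -1948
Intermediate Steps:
Add(Mul(s, Q), -21) = Add(Mul(-47, 41), -21) = Add(-1927, -21) = -1948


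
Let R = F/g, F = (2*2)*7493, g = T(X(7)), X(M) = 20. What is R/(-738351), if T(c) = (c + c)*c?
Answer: -7493/147670200 ≈ -5.0741e-5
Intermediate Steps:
T(c) = 2*c² (T(c) = (2*c)*c = 2*c²)
g = 800 (g = 2*20² = 2*400 = 800)
F = 29972 (F = 4*7493 = 29972)
R = 7493/200 (R = 29972/800 = 29972*(1/800) = 7493/200 ≈ 37.465)
R/(-738351) = (7493/200)/(-738351) = (7493/200)*(-1/738351) = -7493/147670200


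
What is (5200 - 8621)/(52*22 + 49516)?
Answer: -3421/50660 ≈ -0.067529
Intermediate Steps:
(5200 - 8621)/(52*22 + 49516) = -3421/(1144 + 49516) = -3421/50660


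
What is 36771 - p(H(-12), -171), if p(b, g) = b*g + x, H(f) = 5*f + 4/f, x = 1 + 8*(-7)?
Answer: 26509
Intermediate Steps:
x = -55 (x = 1 - 56 = -55)
H(f) = 4/f + 5*f
p(b, g) = -55 + b*g (p(b, g) = b*g - 55 = -55 + b*g)
36771 - p(H(-12), -171) = 36771 - (-55 + (4/(-12) + 5*(-12))*(-171)) = 36771 - (-55 + (4*(-1/12) - 60)*(-171)) = 36771 - (-55 + (-⅓ - 60)*(-171)) = 36771 - (-55 - 181/3*(-171)) = 36771 - (-55 + 10317) = 36771 - 1*10262 = 36771 - 10262 = 26509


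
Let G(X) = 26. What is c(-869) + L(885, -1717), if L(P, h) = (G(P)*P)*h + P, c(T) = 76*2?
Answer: -39507133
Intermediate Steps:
c(T) = 152
L(P, h) = P + 26*P*h (L(P, h) = (26*P)*h + P = 26*P*h + P = P + 26*P*h)
c(-869) + L(885, -1717) = 152 + 885*(1 + 26*(-1717)) = 152 + 885*(1 - 44642) = 152 + 885*(-44641) = 152 - 39507285 = -39507133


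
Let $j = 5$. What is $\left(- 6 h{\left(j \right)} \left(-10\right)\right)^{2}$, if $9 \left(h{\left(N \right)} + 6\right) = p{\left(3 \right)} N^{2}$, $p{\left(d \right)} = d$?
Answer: $19600$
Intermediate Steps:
$h{\left(N \right)} = -6 + \frac{N^{2}}{3}$ ($h{\left(N \right)} = -6 + \frac{3 N^{2}}{9} = -6 + \frac{N^{2}}{3}$)
$\left(- 6 h{\left(j \right)} \left(-10\right)\right)^{2} = \left(- 6 \left(-6 + \frac{5^{2}}{3}\right) \left(-10\right)\right)^{2} = \left(- 6 \left(-6 + \frac{1}{3} \cdot 25\right) \left(-10\right)\right)^{2} = \left(- 6 \left(-6 + \frac{25}{3}\right) \left(-10\right)\right)^{2} = \left(\left(-6\right) \frac{7}{3} \left(-10\right)\right)^{2} = \left(\left(-14\right) \left(-10\right)\right)^{2} = 140^{2} = 19600$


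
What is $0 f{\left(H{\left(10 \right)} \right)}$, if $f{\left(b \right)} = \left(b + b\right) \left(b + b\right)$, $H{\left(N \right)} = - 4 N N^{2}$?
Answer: $0$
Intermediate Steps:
$H{\left(N \right)} = - 4 N^{3}$
$f{\left(b \right)} = 4 b^{2}$ ($f{\left(b \right)} = 2 b 2 b = 4 b^{2}$)
$0 f{\left(H{\left(10 \right)} \right)} = 0 \cdot 4 \left(- 4 \cdot 10^{3}\right)^{2} = 0 \cdot 4 \left(\left(-4\right) 1000\right)^{2} = 0 \cdot 4 \left(-4000\right)^{2} = 0 \cdot 4 \cdot 16000000 = 0 \cdot 64000000 = 0$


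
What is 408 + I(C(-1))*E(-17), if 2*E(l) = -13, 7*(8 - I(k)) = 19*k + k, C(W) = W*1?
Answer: 2362/7 ≈ 337.43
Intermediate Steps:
C(W) = W
I(k) = 8 - 20*k/7 (I(k) = 8 - (19*k + k)/7 = 8 - 20*k/7)
E(l) = -13/2 (E(l) = (½)*(-13) = -13/2)
408 + I(C(-1))*E(-17) = 408 + (8 - 20/7*(-1))*(-13/2) = 408 + (8 + 20/7)*(-13/2) = 408 + (76/7)*(-13/2) = 408 - 494/7 = 2362/7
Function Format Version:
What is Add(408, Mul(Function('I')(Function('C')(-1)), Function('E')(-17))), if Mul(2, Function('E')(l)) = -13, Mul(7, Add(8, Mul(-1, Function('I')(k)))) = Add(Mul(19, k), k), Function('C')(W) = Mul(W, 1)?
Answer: Rational(2362, 7) ≈ 337.43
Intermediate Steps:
Function('C')(W) = W
Function('I')(k) = Add(8, Mul(Rational(-20, 7), k)) (Function('I')(k) = Add(8, Mul(Rational(-1, 7), Add(Mul(19, k), k))) = Add(8, Mul(Rational(-1, 7), Mul(20, k))) = Add(8, Mul(Rational(-20, 7), k)))
Function('E')(l) = Rational(-13, 2) (Function('E')(l) = Mul(Rational(1, 2), -13) = Rational(-13, 2))
Add(408, Mul(Function('I')(Function('C')(-1)), Function('E')(-17))) = Add(408, Mul(Add(8, Mul(Rational(-20, 7), -1)), Rational(-13, 2))) = Add(408, Mul(Add(8, Rational(20, 7)), Rational(-13, 2))) = Add(408, Mul(Rational(76, 7), Rational(-13, 2))) = Add(408, Rational(-494, 7)) = Rational(2362, 7)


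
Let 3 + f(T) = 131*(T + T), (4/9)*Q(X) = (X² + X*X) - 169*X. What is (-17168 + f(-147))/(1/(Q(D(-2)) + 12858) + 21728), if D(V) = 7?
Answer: -464045379/181068116 ≈ -2.5628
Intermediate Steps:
Q(X) = -1521*X/4 + 9*X²/2 (Q(X) = 9*((X² + X*X) - 169*X)/4 = 9*((X² + X²) - 169*X)/4 = 9*(2*X² - 169*X)/4 = 9*(-169*X + 2*X²)/4 = -1521*X/4 + 9*X²/2)
f(T) = -3 + 262*T (f(T) = -3 + 131*(T + T) = -3 + 131*(2*T) = -3 + 262*T)
(-17168 + f(-147))/(1/(Q(D(-2)) + 12858) + 21728) = (-17168 + (-3 + 262*(-147)))/(1/((9/4)*7*(-169 + 2*7) + 12858) + 21728) = (-17168 + (-3 - 38514))/(1/((9/4)*7*(-169 + 14) + 12858) + 21728) = (-17168 - 38517)/(1/((9/4)*7*(-155) + 12858) + 21728) = -55685/(1/(-9765/4 + 12858) + 21728) = -55685/(1/(41667/4) + 21728) = -55685/(4/41667 + 21728) = -55685/905340580/41667 = -55685*41667/905340580 = -464045379/181068116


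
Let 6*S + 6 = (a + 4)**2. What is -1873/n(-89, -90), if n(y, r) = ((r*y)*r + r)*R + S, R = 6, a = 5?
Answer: 3746/8651855 ≈ 0.00043297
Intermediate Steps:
S = 25/2 (S = -1 + (5 + 4)**2/6 = -1 + (1/6)*9**2 = -1 + (1/6)*81 = -1 + 27/2 = 25/2 ≈ 12.500)
n(y, r) = 25/2 + 6*r + 6*y*r**2 (n(y, r) = ((r*y)*r + r)*6 + 25/2 = (y*r**2 + r)*6 + 25/2 = (r + y*r**2)*6 + 25/2 = (6*r + 6*y*r**2) + 25/2 = 25/2 + 6*r + 6*y*r**2)
-1873/n(-89, -90) = -1873/(25/2 + 6*(-90) + 6*(-89)*(-90)**2) = -1873/(25/2 - 540 + 6*(-89)*8100) = -1873/(25/2 - 540 - 4325400) = -1873/(-8651855/2) = -1873*(-2/8651855) = 3746/8651855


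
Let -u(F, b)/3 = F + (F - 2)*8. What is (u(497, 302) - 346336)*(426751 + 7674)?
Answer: -156265713475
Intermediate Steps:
u(F, b) = 48 - 27*F (u(F, b) = -3*(F + (F - 2)*8) = -3*(F + (-2 + F)*8) = -3*(F + (-16 + 8*F)) = -3*(-16 + 9*F) = 48 - 27*F)
(u(497, 302) - 346336)*(426751 + 7674) = ((48 - 27*497) - 346336)*(426751 + 7674) = ((48 - 13419) - 346336)*434425 = (-13371 - 346336)*434425 = -359707*434425 = -156265713475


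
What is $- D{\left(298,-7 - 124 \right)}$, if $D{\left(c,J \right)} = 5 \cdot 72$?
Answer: $-360$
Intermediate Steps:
$D{\left(c,J \right)} = 360$
$- D{\left(298,-7 - 124 \right)} = \left(-1\right) 360 = -360$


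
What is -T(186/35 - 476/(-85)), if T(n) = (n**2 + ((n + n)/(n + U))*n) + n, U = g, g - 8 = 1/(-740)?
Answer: -17117646526/120012025 ≈ -142.63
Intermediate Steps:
g = 5919/740 (g = 8 + 1/(-740) = 8 - 1/740 = 5919/740 ≈ 7.9986)
U = 5919/740 ≈ 7.9986
T(n) = n + n**2 + 2*n**2/(5919/740 + n) (T(n) = (n**2 + ((n + n)/(n + 5919/740))*n) + n = (n**2 + ((2*n)/(5919/740 + n))*n) + n = (n**2 + (2*n/(5919/740 + n))*n) + n = (n**2 + 2*n**2/(5919/740 + n)) + n = n + n**2 + 2*n**2/(5919/740 + n))
-T(186/35 - 476/(-85)) = -(186/35 - 476/(-85))*(5919 + 740*(186/35 - 476/(-85))**2 + 8139*(186/35 - 476/(-85)))/(5919 + 740*(186/35 - 476/(-85))) = -(186*(1/35) - 476*(-1/85))*(5919 + 740*(186*(1/35) - 476*(-1/85))**2 + 8139*(186*(1/35) - 476*(-1/85)))/(5919 + 740*(186*(1/35) - 476*(-1/85))) = -(186/35 + 28/5)*(5919 + 740*(186/35 + 28/5)**2 + 8139*(186/35 + 28/5))/(5919 + 740*(186/35 + 28/5)) = -382*(5919 + 740*(382/35)**2 + 8139*(382/35))/(35*(5919 + 740*(382/35))) = -382*(5919 + 740*(145924/1225) + 3109098/35)/(35*(5919 + 56536/7)) = -382*(5919 + 21596752/245 + 3109098/35)/(35*97969/7) = -382*7*44810593/(35*97969*245) = -1*17117646526/120012025 = -17117646526/120012025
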